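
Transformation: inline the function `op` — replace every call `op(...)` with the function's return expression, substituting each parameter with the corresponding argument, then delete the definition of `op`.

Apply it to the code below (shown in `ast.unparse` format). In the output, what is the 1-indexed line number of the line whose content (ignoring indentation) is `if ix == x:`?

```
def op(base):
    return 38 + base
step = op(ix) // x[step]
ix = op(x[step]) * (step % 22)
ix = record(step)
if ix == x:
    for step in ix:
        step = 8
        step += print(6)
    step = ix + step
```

Transformed code:
step = (38 + ix) // x[step]
ix = (38 + x[step]) * (step % 22)
ix = record(step)
if ix == x:
    for step in ix:
        step = 8
        step += print(6)
    step = ix + step

4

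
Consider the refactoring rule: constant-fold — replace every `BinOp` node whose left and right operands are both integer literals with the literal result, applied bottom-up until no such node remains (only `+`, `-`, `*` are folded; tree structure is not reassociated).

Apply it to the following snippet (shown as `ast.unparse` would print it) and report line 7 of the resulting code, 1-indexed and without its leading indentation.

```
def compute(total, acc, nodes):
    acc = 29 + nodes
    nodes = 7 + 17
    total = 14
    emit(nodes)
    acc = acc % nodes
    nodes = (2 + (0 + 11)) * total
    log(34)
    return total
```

Transformed code:
def compute(total, acc, nodes):
    acc = 29 + nodes
    nodes = 24
    total = 14
    emit(nodes)
    acc = acc % nodes
    nodes = 13 * total
    log(34)
    return total

nodes = 13 * total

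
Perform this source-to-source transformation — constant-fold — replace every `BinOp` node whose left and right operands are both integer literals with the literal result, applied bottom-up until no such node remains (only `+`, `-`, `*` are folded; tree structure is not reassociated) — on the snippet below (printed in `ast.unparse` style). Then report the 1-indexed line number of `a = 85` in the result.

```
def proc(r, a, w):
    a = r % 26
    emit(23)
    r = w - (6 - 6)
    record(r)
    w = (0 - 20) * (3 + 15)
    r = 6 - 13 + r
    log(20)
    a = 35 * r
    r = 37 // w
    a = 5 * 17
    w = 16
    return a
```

Transformed code:
def proc(r, a, w):
    a = r % 26
    emit(23)
    r = w - 0
    record(r)
    w = -360
    r = -7 + r
    log(20)
    a = 35 * r
    r = 37 // w
    a = 85
    w = 16
    return a

11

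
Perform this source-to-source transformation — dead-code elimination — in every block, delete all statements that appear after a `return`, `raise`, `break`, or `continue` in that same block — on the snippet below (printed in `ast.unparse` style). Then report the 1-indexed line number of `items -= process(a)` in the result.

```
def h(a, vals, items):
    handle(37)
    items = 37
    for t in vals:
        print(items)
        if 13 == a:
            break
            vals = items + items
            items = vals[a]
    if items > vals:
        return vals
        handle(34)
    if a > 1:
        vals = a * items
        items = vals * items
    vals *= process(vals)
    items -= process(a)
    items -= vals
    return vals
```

14

Transformed code:
def h(a, vals, items):
    handle(37)
    items = 37
    for t in vals:
        print(items)
        if 13 == a:
            break
    if items > vals:
        return vals
    if a > 1:
        vals = a * items
        items = vals * items
    vals *= process(vals)
    items -= process(a)
    items -= vals
    return vals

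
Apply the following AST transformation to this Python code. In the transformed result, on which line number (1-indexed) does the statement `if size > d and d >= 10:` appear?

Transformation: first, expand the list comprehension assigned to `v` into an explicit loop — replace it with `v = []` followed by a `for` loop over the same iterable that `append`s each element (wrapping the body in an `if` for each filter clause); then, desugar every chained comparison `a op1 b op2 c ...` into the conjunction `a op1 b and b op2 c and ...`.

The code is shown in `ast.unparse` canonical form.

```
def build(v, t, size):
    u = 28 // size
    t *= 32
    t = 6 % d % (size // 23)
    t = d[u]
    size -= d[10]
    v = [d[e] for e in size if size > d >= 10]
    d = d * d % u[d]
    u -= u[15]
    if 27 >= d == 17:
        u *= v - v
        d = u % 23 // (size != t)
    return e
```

9

Transformed code:
def build(v, t, size):
    u = 28 // size
    t *= 32
    t = 6 % d % (size // 23)
    t = d[u]
    size -= d[10]
    v = []
    for e in size:
        if size > d and d >= 10:
            v.append(d[e])
    d = d * d % u[d]
    u -= u[15]
    if 27 >= d and d == 17:
        u *= v - v
        d = u % 23 // (size != t)
    return e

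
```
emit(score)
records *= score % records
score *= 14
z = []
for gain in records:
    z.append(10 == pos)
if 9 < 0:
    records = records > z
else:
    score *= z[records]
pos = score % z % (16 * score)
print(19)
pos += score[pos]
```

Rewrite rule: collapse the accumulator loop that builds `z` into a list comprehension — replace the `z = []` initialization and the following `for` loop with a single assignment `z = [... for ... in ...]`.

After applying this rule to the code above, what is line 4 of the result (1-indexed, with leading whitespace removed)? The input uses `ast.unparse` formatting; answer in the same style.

Transformed code:
emit(score)
records *= score % records
score *= 14
z = [10 == pos for gain in records]
if 9 < 0:
    records = records > z
else:
    score *= z[records]
pos = score % z % (16 * score)
print(19)
pos += score[pos]

z = [10 == pos for gain in records]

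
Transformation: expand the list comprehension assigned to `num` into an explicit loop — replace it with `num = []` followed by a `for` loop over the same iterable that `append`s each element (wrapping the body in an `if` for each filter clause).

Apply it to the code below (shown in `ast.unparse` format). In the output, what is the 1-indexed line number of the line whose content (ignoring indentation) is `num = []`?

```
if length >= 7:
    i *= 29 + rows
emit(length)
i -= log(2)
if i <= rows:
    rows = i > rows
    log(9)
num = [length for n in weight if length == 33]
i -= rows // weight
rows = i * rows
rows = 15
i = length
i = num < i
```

Transformed code:
if length >= 7:
    i *= 29 + rows
emit(length)
i -= log(2)
if i <= rows:
    rows = i > rows
    log(9)
num = []
for n in weight:
    if length == 33:
        num.append(length)
i -= rows // weight
rows = i * rows
rows = 15
i = length
i = num < i

8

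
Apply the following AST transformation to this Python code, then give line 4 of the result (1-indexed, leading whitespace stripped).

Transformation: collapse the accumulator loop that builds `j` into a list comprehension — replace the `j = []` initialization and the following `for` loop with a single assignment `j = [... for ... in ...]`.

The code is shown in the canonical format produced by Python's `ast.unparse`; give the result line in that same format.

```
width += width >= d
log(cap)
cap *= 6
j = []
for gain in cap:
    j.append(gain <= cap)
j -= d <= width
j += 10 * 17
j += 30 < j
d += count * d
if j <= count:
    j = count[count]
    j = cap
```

j = [gain <= cap for gain in cap]

Transformed code:
width += width >= d
log(cap)
cap *= 6
j = [gain <= cap for gain in cap]
j -= d <= width
j += 10 * 17
j += 30 < j
d += count * d
if j <= count:
    j = count[count]
    j = cap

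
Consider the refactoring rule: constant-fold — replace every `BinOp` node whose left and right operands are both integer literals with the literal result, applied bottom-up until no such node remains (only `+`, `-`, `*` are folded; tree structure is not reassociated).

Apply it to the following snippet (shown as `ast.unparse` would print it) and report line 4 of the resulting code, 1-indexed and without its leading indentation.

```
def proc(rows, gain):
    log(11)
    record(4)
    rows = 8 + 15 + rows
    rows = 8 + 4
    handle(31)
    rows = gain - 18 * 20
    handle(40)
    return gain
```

rows = 23 + rows

Transformed code:
def proc(rows, gain):
    log(11)
    record(4)
    rows = 23 + rows
    rows = 12
    handle(31)
    rows = gain - 360
    handle(40)
    return gain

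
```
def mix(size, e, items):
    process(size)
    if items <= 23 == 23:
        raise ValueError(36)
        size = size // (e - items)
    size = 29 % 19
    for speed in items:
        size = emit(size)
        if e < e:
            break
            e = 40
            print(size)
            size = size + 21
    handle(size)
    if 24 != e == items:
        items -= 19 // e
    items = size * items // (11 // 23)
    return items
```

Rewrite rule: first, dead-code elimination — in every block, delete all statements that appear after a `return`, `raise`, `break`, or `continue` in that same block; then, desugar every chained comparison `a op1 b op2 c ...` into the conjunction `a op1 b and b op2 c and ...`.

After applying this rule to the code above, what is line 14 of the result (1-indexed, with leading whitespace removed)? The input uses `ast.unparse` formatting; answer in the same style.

Transformed code:
def mix(size, e, items):
    process(size)
    if items <= 23 and 23 == 23:
        raise ValueError(36)
    size = 29 % 19
    for speed in items:
        size = emit(size)
        if e < e:
            break
    handle(size)
    if 24 != e and e == items:
        items -= 19 // e
    items = size * items // (11 // 23)
    return items

return items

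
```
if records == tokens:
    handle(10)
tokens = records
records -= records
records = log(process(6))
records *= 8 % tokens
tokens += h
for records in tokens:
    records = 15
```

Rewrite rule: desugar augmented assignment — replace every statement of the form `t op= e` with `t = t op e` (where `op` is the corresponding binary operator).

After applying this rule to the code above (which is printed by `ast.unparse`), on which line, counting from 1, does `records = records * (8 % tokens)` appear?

6

Transformed code:
if records == tokens:
    handle(10)
tokens = records
records = records - records
records = log(process(6))
records = records * (8 % tokens)
tokens = tokens + h
for records in tokens:
    records = 15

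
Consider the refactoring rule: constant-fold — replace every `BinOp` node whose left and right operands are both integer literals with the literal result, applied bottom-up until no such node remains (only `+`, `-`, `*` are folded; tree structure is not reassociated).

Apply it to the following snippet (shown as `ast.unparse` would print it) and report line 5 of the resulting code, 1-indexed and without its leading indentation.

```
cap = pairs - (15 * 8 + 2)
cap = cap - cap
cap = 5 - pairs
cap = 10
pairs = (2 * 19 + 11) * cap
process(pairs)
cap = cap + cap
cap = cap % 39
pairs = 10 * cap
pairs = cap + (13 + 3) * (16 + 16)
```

Transformed code:
cap = pairs - 122
cap = cap - cap
cap = 5 - pairs
cap = 10
pairs = 49 * cap
process(pairs)
cap = cap + cap
cap = cap % 39
pairs = 10 * cap
pairs = cap + 512

pairs = 49 * cap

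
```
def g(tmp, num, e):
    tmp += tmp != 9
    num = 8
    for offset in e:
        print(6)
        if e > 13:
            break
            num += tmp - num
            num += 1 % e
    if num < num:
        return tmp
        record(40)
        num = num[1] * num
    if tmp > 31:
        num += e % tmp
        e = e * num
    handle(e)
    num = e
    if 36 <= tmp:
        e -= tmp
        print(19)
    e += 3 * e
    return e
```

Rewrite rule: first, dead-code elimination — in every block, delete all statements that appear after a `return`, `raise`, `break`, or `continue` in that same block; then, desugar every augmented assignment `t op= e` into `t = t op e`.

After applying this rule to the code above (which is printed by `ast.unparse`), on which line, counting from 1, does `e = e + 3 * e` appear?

18

Transformed code:
def g(tmp, num, e):
    tmp = tmp + (tmp != 9)
    num = 8
    for offset in e:
        print(6)
        if e > 13:
            break
    if num < num:
        return tmp
    if tmp > 31:
        num = num + e % tmp
        e = e * num
    handle(e)
    num = e
    if 36 <= tmp:
        e = e - tmp
        print(19)
    e = e + 3 * e
    return e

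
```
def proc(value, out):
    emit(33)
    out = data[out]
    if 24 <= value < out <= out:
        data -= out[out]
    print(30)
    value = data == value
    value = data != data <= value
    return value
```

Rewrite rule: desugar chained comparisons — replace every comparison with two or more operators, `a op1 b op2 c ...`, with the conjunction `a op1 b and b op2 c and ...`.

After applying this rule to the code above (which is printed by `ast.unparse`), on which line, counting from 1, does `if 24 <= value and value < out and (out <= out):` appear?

Transformed code:
def proc(value, out):
    emit(33)
    out = data[out]
    if 24 <= value and value < out and (out <= out):
        data -= out[out]
    print(30)
    value = data == value
    value = data != data and data <= value
    return value

4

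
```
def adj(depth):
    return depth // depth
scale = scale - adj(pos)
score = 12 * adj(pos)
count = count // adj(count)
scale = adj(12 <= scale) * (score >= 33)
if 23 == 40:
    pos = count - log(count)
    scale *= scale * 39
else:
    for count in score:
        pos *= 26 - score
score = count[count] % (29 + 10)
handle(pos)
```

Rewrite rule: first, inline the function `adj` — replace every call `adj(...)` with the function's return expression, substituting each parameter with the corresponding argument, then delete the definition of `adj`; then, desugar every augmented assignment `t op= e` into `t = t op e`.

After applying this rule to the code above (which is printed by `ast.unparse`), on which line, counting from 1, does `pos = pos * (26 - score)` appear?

Transformed code:
scale = scale - pos // pos
score = 12 * (pos // pos)
count = count // (count // count)
scale = (12 <= scale) // (12 <= scale) * (score >= 33)
if 23 == 40:
    pos = count - log(count)
    scale = scale * (scale * 39)
else:
    for count in score:
        pos = pos * (26 - score)
score = count[count] % (29 + 10)
handle(pos)

10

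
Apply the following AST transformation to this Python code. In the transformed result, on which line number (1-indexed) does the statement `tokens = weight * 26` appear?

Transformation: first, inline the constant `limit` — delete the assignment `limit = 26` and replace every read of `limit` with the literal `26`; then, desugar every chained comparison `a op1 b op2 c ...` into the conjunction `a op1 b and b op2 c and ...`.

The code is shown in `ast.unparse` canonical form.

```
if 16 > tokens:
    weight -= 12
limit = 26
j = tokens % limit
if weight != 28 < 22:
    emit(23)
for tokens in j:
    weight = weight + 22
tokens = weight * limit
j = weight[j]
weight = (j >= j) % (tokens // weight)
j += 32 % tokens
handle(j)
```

8

Transformed code:
if 16 > tokens:
    weight -= 12
j = tokens % 26
if weight != 28 and 28 < 22:
    emit(23)
for tokens in j:
    weight = weight + 22
tokens = weight * 26
j = weight[j]
weight = (j >= j) % (tokens // weight)
j += 32 % tokens
handle(j)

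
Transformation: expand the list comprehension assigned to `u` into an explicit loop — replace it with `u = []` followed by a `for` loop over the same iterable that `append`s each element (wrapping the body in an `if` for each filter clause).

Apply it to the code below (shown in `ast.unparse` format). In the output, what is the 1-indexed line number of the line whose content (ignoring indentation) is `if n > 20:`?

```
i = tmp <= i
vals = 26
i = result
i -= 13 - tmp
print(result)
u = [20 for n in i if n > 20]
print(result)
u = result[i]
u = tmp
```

8

Transformed code:
i = tmp <= i
vals = 26
i = result
i -= 13 - tmp
print(result)
u = []
for n in i:
    if n > 20:
        u.append(20)
print(result)
u = result[i]
u = tmp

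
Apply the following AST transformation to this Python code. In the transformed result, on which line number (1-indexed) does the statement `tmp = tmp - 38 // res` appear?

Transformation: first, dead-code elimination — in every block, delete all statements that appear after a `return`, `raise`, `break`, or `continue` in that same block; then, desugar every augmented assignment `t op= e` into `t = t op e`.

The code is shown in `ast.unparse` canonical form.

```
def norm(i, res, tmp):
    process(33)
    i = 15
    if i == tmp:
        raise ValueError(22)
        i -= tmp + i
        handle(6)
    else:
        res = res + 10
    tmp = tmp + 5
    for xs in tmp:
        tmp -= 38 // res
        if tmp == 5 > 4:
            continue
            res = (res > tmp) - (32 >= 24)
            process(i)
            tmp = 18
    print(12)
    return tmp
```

10

Transformed code:
def norm(i, res, tmp):
    process(33)
    i = 15
    if i == tmp:
        raise ValueError(22)
    else:
        res = res + 10
    tmp = tmp + 5
    for xs in tmp:
        tmp = tmp - 38 // res
        if tmp == 5 > 4:
            continue
    print(12)
    return tmp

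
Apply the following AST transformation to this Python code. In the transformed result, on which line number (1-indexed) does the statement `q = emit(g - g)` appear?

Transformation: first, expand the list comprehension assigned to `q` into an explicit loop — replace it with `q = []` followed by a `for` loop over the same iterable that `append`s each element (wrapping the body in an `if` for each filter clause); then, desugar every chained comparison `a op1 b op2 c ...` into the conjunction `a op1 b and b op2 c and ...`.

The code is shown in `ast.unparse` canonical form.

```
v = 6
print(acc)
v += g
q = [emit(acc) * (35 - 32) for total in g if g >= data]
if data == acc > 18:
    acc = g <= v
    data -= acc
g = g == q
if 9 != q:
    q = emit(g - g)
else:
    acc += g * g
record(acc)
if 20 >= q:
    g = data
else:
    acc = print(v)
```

Transformed code:
v = 6
print(acc)
v += g
q = []
for total in g:
    if g >= data:
        q.append(emit(acc) * (35 - 32))
if data == acc and acc > 18:
    acc = g <= v
    data -= acc
g = g == q
if 9 != q:
    q = emit(g - g)
else:
    acc += g * g
record(acc)
if 20 >= q:
    g = data
else:
    acc = print(v)

13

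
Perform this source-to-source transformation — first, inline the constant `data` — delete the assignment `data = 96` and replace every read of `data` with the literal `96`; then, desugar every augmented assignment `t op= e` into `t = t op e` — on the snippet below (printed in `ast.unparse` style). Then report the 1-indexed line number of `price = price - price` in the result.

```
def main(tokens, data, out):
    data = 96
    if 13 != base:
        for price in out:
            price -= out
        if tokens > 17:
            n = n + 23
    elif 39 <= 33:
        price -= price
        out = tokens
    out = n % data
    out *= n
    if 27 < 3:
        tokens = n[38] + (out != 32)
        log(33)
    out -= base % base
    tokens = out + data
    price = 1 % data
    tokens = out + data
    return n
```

8

Transformed code:
def main(tokens, data, out):
    if 13 != base:
        for price in out:
            price = price - out
        if tokens > 17:
            n = n + 23
    elif 39 <= 33:
        price = price - price
        out = tokens
    out = n % 96
    out = out * n
    if 27 < 3:
        tokens = n[38] + (out != 32)
        log(33)
    out = out - base % base
    tokens = out + 96
    price = 1 % 96
    tokens = out + 96
    return n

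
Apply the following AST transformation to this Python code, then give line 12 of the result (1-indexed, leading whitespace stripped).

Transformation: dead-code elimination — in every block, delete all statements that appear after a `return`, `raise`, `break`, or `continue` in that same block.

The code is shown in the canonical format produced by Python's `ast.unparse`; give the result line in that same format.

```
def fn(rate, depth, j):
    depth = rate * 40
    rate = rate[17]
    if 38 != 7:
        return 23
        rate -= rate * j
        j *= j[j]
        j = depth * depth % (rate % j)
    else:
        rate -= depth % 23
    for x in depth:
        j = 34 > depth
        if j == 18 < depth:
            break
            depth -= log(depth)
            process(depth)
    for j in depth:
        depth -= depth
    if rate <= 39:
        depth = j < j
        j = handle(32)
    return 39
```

Transformed code:
def fn(rate, depth, j):
    depth = rate * 40
    rate = rate[17]
    if 38 != 7:
        return 23
    else:
        rate -= depth % 23
    for x in depth:
        j = 34 > depth
        if j == 18 < depth:
            break
    for j in depth:
        depth -= depth
    if rate <= 39:
        depth = j < j
        j = handle(32)
    return 39

for j in depth:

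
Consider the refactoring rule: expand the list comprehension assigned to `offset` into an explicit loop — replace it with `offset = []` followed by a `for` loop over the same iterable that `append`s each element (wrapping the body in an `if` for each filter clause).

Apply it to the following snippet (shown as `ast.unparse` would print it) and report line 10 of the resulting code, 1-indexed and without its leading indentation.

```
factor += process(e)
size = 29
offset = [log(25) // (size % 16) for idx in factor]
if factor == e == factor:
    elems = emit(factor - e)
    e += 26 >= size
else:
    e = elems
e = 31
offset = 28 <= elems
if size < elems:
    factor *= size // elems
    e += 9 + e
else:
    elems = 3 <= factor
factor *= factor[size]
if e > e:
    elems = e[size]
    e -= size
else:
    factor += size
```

Transformed code:
factor += process(e)
size = 29
offset = []
for idx in factor:
    offset.append(log(25) // (size % 16))
if factor == e == factor:
    elems = emit(factor - e)
    e += 26 >= size
else:
    e = elems
e = 31
offset = 28 <= elems
if size < elems:
    factor *= size // elems
    e += 9 + e
else:
    elems = 3 <= factor
factor *= factor[size]
if e > e:
    elems = e[size]
    e -= size
else:
    factor += size

e = elems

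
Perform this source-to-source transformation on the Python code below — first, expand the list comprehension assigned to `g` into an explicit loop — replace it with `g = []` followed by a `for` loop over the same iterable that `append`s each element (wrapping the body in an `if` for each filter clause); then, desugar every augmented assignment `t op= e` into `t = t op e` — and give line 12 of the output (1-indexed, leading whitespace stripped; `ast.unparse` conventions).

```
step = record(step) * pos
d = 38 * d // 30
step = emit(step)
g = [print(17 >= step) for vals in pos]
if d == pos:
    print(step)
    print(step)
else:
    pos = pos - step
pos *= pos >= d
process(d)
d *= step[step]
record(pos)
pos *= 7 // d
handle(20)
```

pos = pos * (pos >= d)

Transformed code:
step = record(step) * pos
d = 38 * d // 30
step = emit(step)
g = []
for vals in pos:
    g.append(print(17 >= step))
if d == pos:
    print(step)
    print(step)
else:
    pos = pos - step
pos = pos * (pos >= d)
process(d)
d = d * step[step]
record(pos)
pos = pos * (7 // d)
handle(20)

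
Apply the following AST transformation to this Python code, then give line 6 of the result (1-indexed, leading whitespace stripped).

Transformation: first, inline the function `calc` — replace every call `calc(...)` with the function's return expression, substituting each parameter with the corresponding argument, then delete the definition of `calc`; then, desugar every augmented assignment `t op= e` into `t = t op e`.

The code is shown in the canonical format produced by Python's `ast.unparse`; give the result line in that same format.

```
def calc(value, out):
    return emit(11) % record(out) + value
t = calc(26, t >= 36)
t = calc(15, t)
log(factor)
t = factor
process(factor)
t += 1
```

Transformed code:
t = emit(11) % record(t >= 36) + 26
t = emit(11) % record(t) + 15
log(factor)
t = factor
process(factor)
t = t + 1

t = t + 1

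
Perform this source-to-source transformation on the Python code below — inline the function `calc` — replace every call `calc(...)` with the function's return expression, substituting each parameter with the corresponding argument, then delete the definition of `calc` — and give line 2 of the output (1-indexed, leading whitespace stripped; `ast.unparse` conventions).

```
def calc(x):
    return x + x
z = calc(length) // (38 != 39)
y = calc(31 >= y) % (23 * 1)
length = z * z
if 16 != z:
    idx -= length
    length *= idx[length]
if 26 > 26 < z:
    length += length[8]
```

Transformed code:
z = (length + length) // (38 != 39)
y = ((31 >= y) + (31 >= y)) % (23 * 1)
length = z * z
if 16 != z:
    idx -= length
    length *= idx[length]
if 26 > 26 < z:
    length += length[8]

y = ((31 >= y) + (31 >= y)) % (23 * 1)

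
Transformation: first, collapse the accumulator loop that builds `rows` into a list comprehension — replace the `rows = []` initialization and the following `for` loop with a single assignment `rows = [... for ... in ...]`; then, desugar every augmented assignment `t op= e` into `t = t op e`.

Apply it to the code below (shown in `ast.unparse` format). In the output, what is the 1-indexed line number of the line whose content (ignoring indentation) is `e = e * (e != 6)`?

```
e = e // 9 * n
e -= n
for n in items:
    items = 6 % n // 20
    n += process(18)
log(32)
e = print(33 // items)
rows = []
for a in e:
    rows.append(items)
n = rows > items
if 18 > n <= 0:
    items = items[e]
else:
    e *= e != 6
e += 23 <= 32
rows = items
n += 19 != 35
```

Transformed code:
e = e // 9 * n
e = e - n
for n in items:
    items = 6 % n // 20
    n = n + process(18)
log(32)
e = print(33 // items)
rows = [items for a in e]
n = rows > items
if 18 > n <= 0:
    items = items[e]
else:
    e = e * (e != 6)
e = e + (23 <= 32)
rows = items
n = n + (19 != 35)

13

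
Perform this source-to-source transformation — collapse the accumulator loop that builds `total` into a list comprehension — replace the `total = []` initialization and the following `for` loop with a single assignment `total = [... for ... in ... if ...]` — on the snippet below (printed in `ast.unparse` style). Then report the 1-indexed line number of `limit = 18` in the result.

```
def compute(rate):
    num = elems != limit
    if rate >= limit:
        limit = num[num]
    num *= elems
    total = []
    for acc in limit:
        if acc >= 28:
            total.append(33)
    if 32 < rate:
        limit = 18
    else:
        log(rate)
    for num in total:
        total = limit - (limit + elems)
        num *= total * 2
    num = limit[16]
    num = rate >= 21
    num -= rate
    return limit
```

8

Transformed code:
def compute(rate):
    num = elems != limit
    if rate >= limit:
        limit = num[num]
    num *= elems
    total = [33 for acc in limit if acc >= 28]
    if 32 < rate:
        limit = 18
    else:
        log(rate)
    for num in total:
        total = limit - (limit + elems)
        num *= total * 2
    num = limit[16]
    num = rate >= 21
    num -= rate
    return limit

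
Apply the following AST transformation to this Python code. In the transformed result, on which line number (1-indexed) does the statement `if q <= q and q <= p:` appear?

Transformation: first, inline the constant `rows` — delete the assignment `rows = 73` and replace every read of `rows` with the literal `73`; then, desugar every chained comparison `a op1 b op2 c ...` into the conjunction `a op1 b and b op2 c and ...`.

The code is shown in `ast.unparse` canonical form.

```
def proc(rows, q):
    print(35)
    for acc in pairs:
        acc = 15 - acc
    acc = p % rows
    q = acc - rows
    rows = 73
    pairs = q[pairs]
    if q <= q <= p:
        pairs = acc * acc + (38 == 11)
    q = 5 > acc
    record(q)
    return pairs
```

Transformed code:
def proc(rows, q):
    print(35)
    for acc in pairs:
        acc = 15 - acc
    acc = p % 73
    q = acc - 73
    pairs = q[pairs]
    if q <= q and q <= p:
        pairs = acc * acc + (38 == 11)
    q = 5 > acc
    record(q)
    return pairs

8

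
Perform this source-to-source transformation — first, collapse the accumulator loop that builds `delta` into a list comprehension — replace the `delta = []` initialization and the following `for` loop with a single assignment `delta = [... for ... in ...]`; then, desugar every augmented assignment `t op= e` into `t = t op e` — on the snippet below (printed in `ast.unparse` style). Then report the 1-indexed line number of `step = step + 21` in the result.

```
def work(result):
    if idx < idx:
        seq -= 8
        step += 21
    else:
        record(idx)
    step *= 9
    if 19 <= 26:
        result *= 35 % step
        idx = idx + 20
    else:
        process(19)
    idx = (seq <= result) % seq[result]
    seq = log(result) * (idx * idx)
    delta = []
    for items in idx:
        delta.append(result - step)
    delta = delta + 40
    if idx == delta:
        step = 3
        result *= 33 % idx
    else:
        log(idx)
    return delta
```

4

Transformed code:
def work(result):
    if idx < idx:
        seq = seq - 8
        step = step + 21
    else:
        record(idx)
    step = step * 9
    if 19 <= 26:
        result = result * (35 % step)
        idx = idx + 20
    else:
        process(19)
    idx = (seq <= result) % seq[result]
    seq = log(result) * (idx * idx)
    delta = [result - step for items in idx]
    delta = delta + 40
    if idx == delta:
        step = 3
        result = result * (33 % idx)
    else:
        log(idx)
    return delta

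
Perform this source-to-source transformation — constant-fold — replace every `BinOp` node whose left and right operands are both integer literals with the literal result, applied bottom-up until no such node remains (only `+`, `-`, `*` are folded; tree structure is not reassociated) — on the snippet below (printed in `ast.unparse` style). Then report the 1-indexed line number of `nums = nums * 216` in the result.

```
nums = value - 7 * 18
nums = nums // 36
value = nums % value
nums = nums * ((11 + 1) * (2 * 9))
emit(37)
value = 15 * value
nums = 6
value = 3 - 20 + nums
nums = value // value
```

Transformed code:
nums = value - 126
nums = nums // 36
value = nums % value
nums = nums * 216
emit(37)
value = 15 * value
nums = 6
value = -17 + nums
nums = value // value

4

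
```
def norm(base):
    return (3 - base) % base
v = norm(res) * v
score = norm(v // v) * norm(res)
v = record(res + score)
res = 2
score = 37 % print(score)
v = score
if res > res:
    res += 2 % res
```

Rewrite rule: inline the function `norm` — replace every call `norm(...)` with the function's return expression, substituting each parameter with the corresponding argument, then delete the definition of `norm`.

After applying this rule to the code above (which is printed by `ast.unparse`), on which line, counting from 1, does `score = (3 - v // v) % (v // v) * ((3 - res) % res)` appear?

2

Transformed code:
v = (3 - res) % res * v
score = (3 - v // v) % (v // v) * ((3 - res) % res)
v = record(res + score)
res = 2
score = 37 % print(score)
v = score
if res > res:
    res += 2 % res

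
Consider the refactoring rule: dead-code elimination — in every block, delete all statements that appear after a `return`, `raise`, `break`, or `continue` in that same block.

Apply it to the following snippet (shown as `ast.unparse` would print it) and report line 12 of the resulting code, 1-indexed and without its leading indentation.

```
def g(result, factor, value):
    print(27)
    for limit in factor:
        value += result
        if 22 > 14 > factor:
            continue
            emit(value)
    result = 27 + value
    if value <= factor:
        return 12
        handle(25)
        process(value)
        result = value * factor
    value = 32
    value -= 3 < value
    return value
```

Transformed code:
def g(result, factor, value):
    print(27)
    for limit in factor:
        value += result
        if 22 > 14 > factor:
            continue
    result = 27 + value
    if value <= factor:
        return 12
    value = 32
    value -= 3 < value
    return value

return value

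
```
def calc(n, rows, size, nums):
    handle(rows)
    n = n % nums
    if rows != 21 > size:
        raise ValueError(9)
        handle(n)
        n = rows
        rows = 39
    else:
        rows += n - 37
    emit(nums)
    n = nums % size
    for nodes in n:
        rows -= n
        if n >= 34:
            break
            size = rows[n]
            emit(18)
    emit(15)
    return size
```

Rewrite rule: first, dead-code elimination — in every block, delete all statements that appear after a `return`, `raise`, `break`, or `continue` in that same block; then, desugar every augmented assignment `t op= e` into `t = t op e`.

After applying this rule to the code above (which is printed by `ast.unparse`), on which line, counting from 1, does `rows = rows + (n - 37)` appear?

7

Transformed code:
def calc(n, rows, size, nums):
    handle(rows)
    n = n % nums
    if rows != 21 > size:
        raise ValueError(9)
    else:
        rows = rows + (n - 37)
    emit(nums)
    n = nums % size
    for nodes in n:
        rows = rows - n
        if n >= 34:
            break
    emit(15)
    return size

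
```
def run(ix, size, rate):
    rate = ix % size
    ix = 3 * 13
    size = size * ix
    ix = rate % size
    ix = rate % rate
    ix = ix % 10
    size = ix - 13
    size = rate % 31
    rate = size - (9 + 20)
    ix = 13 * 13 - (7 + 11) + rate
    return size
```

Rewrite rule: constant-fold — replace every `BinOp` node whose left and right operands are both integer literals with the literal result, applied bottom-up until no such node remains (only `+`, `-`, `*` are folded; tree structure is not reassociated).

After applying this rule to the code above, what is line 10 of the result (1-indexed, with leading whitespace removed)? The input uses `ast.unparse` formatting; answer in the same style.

Transformed code:
def run(ix, size, rate):
    rate = ix % size
    ix = 39
    size = size * ix
    ix = rate % size
    ix = rate % rate
    ix = ix % 10
    size = ix - 13
    size = rate % 31
    rate = size - 29
    ix = 151 + rate
    return size

rate = size - 29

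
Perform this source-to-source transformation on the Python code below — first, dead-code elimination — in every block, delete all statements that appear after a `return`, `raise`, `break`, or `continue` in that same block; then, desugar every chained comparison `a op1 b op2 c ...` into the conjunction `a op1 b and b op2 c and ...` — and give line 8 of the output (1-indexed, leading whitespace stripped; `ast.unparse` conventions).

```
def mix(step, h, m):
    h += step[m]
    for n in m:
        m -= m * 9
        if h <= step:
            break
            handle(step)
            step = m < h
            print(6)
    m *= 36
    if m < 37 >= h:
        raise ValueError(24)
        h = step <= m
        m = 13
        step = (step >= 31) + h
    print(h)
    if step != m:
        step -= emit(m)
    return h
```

Transformed code:
def mix(step, h, m):
    h += step[m]
    for n in m:
        m -= m * 9
        if h <= step:
            break
    m *= 36
    if m < 37 and 37 >= h:
        raise ValueError(24)
    print(h)
    if step != m:
        step -= emit(m)
    return h

if m < 37 and 37 >= h:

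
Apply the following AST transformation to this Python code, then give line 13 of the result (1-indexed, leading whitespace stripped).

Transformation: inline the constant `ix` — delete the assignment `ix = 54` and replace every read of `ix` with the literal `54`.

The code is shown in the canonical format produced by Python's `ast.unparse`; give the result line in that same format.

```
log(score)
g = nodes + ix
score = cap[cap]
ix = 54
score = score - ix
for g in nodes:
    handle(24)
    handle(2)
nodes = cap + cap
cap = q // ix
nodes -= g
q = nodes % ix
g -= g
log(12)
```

Transformed code:
log(score)
g = nodes + 54
score = cap[cap]
score = score - 54
for g in nodes:
    handle(24)
    handle(2)
nodes = cap + cap
cap = q // 54
nodes -= g
q = nodes % 54
g -= g
log(12)

log(12)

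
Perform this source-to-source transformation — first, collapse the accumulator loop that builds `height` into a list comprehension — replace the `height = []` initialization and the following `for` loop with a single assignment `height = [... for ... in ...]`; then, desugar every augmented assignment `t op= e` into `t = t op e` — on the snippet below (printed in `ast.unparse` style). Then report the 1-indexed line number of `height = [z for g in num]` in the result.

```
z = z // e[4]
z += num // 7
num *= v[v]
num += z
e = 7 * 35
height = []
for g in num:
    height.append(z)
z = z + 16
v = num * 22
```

6

Transformed code:
z = z // e[4]
z = z + num // 7
num = num * v[v]
num = num + z
e = 7 * 35
height = [z for g in num]
z = z + 16
v = num * 22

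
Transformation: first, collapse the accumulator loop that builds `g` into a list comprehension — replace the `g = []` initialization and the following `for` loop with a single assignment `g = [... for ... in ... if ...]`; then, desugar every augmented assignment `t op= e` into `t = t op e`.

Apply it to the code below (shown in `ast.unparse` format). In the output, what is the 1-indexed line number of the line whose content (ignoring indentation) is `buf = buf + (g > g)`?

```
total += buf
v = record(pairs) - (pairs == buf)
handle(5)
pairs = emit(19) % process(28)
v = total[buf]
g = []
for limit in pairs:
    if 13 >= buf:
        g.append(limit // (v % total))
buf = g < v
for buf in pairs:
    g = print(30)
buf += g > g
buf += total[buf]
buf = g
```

10

Transformed code:
total = total + buf
v = record(pairs) - (pairs == buf)
handle(5)
pairs = emit(19) % process(28)
v = total[buf]
g = [limit // (v % total) for limit in pairs if 13 >= buf]
buf = g < v
for buf in pairs:
    g = print(30)
buf = buf + (g > g)
buf = buf + total[buf]
buf = g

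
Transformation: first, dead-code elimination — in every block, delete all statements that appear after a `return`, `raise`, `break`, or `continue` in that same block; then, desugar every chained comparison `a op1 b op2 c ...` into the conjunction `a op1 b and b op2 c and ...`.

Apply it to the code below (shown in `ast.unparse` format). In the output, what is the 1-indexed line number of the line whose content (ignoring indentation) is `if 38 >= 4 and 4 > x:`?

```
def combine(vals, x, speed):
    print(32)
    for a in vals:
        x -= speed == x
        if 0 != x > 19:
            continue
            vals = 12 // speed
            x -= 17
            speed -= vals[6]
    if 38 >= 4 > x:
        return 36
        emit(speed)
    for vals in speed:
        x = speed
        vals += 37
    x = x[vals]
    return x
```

7

Transformed code:
def combine(vals, x, speed):
    print(32)
    for a in vals:
        x -= speed == x
        if 0 != x and x > 19:
            continue
    if 38 >= 4 and 4 > x:
        return 36
    for vals in speed:
        x = speed
        vals += 37
    x = x[vals]
    return x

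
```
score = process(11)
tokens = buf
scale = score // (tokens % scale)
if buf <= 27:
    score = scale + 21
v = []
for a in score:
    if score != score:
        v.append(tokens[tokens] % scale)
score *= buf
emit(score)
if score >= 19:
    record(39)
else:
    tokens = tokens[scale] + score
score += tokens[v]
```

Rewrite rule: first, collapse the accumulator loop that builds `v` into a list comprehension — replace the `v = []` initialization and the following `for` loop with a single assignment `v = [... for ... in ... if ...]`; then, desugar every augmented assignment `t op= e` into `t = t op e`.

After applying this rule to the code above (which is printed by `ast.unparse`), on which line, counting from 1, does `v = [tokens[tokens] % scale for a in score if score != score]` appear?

Transformed code:
score = process(11)
tokens = buf
scale = score // (tokens % scale)
if buf <= 27:
    score = scale + 21
v = [tokens[tokens] % scale for a in score if score != score]
score = score * buf
emit(score)
if score >= 19:
    record(39)
else:
    tokens = tokens[scale] + score
score = score + tokens[v]

6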